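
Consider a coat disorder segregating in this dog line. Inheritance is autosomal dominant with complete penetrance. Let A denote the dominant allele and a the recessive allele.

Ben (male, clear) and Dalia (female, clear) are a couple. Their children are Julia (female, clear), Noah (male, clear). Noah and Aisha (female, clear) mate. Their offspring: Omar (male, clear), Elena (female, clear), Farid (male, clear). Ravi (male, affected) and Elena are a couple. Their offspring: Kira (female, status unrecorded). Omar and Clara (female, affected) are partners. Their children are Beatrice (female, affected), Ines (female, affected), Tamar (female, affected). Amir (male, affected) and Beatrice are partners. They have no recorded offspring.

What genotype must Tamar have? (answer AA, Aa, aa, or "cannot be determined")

From phenotype alone, Tamar is AA or Aa.
Tamar is affected so carries A and received a from Omar (aa), so Tamar is Aa.

Aa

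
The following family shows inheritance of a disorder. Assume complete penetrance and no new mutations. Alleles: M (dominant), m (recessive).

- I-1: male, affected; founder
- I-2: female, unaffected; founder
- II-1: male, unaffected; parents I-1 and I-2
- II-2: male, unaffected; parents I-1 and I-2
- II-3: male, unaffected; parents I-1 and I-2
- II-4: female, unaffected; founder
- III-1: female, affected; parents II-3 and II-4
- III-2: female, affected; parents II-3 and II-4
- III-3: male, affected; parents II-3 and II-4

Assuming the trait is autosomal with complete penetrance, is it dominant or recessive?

recessive

II-3 and II-4 are both unaffected yet have an affected child III-1. Under dominance, an affected child requires at least one affected parent, so the trait cannot be dominant.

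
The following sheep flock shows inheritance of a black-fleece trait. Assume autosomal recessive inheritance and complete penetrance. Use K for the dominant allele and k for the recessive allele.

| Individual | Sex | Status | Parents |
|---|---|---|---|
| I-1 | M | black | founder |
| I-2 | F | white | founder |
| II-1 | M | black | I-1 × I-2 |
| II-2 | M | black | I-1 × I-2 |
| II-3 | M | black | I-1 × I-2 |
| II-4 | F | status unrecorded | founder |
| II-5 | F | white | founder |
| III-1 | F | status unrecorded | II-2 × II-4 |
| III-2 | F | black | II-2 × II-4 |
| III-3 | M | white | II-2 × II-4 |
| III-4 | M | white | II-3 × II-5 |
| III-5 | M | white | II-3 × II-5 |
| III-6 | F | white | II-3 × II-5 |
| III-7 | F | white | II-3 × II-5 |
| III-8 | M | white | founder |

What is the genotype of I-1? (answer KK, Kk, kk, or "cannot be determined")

I-1 is black, so I-1 is kk.

kk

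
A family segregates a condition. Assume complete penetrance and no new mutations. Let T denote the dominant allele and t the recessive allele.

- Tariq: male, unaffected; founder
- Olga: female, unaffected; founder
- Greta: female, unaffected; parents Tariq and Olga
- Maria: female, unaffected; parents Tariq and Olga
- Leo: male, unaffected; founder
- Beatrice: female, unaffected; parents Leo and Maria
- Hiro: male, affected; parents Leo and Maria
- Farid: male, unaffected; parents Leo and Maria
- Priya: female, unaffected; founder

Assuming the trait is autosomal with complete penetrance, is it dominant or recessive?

recessive

Leo and Maria are both unaffected yet have an affected child Hiro. Under dominance, an affected child requires at least one affected parent, so the trait cannot be dominant.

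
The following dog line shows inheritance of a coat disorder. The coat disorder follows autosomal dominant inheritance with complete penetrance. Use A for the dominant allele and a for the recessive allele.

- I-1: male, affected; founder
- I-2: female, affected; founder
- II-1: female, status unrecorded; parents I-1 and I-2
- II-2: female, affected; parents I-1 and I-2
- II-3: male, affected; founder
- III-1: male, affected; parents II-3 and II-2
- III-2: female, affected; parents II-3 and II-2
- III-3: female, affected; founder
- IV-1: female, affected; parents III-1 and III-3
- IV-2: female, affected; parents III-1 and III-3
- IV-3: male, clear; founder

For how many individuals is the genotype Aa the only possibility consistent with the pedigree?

No individual's genotype is forced to Aa by the pedigree, so the count is 0.

0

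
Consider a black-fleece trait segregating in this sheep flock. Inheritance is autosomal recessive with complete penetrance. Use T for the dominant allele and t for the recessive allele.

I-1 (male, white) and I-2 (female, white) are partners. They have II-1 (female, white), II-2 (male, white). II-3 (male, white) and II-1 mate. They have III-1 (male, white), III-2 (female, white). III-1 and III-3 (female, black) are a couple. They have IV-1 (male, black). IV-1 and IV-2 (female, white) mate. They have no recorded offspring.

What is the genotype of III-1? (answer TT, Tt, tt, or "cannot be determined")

Tt

From phenotype alone, III-1 is TT or Tt.
III-1 is white so carries T and passed t to IV-1 (tt), so III-1 is Tt.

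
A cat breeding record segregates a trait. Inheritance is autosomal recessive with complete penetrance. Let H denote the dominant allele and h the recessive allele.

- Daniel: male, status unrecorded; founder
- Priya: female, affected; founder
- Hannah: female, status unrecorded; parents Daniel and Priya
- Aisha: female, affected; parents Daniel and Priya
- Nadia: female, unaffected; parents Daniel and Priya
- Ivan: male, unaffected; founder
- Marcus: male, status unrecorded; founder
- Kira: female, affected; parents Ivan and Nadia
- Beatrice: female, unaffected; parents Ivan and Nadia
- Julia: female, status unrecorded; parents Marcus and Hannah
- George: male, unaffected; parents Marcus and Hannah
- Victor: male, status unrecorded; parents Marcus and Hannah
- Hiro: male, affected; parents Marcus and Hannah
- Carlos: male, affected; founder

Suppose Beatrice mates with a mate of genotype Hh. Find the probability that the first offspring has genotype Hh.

Ivan is unaffected so carries H and passed h to Kira (hh), so Ivan is Hh.
Nadia is unaffected so carries H and received h from Priya (hh), so Nadia is Hh.
Beatrice is an unaffected offspring of Ivan (Hh) × Nadia (Hh), whose cross gives 1/4 HH : 1/2 Hh : 1/4 hh; conditioning on being unaffected, Beatrice is HH with probability 1/3, Hh with probability 2/3.
Summing over parental genotype combinations, P(offspring has genotype Hh) = 1/3·1/2 + 2/3·1/2 = 1/2.

1/2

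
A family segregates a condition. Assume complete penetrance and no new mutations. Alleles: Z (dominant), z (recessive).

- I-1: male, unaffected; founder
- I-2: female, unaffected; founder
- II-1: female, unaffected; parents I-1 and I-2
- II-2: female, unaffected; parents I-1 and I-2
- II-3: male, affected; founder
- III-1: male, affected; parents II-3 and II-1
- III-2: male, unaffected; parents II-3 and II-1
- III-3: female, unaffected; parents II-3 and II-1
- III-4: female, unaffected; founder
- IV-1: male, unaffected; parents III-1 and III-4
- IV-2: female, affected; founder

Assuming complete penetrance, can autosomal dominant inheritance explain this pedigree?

Yes

A consistent assignment under autosomal dominant exists: I-1 zz, I-2 zz, II-1 zz, II-2 zz, II-3 Zz, III-1 Zz, III-2 zz, III-3 zz, III-4 zz, IV-1 zz, IV-2 ZZ.
In this assignment every recorded phenotype matches its genotype and every non-founder's genotype is obtainable from its parents' genotypes, so the pedigree is consistent.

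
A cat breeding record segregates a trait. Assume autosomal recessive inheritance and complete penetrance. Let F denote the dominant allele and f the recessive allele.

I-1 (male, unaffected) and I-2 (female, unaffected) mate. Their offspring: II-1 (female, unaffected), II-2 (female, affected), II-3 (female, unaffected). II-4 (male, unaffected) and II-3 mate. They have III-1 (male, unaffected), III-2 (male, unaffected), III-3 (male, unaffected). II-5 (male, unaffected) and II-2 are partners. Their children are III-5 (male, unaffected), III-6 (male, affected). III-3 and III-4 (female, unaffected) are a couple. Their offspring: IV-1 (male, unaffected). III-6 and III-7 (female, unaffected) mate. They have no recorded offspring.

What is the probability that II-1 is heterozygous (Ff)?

2/3

I-1 is unaffected so carries F and passed f to II-2 (ff), so I-1 is Ff.
I-2 is unaffected so carries F and passed f to II-2 (ff), so I-2 is Ff.
Their cross gives offspring ratios 1/4 FF : 1/2 Ff : 1/4 ff. Conditioning on II-1 being unaffected, P(Ff) = 1/2 / 3/4 = 2/3.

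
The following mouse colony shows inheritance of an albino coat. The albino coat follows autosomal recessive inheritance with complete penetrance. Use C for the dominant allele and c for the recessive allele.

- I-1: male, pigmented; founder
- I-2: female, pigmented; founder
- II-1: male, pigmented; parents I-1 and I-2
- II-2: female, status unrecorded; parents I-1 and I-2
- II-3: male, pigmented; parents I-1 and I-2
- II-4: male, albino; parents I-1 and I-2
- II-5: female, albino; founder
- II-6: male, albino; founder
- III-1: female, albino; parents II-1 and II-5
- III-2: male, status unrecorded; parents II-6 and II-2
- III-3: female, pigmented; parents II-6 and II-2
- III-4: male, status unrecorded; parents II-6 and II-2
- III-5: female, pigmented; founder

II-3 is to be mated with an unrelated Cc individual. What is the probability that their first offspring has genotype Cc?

1/2

I-1 is pigmented so carries C and passed c to II-4 (cc), so I-1 is Cc.
I-2 is pigmented so carries C and passed c to II-4 (cc), so I-2 is Cc.
II-3 is a pigmented offspring of I-1 (Cc) × I-2 (Cc), whose cross gives 1/4 CC : 1/2 Cc : 1/4 cc; conditioning on being pigmented, II-3 is CC with probability 1/3, Cc with probability 2/3.
Summing over parental genotype combinations, P(offspring has genotype Cc) = 1/3·1/2 + 2/3·1/2 = 1/2.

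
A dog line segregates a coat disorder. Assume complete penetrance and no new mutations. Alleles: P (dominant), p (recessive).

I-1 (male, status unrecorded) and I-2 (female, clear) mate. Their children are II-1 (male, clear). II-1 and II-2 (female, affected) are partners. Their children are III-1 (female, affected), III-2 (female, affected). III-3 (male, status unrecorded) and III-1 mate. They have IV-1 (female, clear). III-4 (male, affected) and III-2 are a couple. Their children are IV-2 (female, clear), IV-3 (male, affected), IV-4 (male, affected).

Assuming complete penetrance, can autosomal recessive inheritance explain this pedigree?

Under autosomal recessive, IV-2 (clear, female) cannot arise from III-4 (affected) × III-2 (affected).

No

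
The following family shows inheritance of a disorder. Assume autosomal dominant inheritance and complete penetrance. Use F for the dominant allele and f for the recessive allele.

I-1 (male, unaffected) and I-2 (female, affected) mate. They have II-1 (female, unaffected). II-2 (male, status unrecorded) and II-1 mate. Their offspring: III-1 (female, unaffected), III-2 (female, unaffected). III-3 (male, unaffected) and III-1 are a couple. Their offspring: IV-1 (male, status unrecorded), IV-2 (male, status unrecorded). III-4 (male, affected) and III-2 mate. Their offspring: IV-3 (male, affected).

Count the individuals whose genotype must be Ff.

Obligate heterozygotes: I-2 is affected so carries F and passed f to II-1 (ff), so I-2 is Ff; IV-3 is affected so carries F and received f from III-2 (ff), so IV-3 is Ff.
Every other individual is either homozygous by phenotype or has at least one consistent homozygous assignment, so the count is 2.

2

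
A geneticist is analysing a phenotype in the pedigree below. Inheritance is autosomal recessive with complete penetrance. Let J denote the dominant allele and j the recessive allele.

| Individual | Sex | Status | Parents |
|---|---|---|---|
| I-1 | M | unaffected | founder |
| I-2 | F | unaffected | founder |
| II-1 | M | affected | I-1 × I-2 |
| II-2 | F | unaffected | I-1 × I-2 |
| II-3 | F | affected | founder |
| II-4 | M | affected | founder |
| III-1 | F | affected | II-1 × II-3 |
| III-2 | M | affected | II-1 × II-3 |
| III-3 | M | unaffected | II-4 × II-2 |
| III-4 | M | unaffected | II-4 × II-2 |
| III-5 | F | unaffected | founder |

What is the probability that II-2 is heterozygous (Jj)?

I-1 is unaffected so carries J and passed j to II-1 (jj), so I-1 is Jj.
I-2 is unaffected so carries J and passed j to II-1 (jj), so I-2 is Jj.
Their cross gives offspring ratios 1/4 JJ : 1/2 Jj : 1/4 jj. Conditioning on II-2 being unaffected, P(Jj) = 1/2 / 3/4 = 2/3 before taking II-2's own offspring into account.
II-4 is affected, so II-4 is jj.
Now use II-2's offspring. Probability of each recorded status — unaffected son III-3: 1/2 if II-2 is Jj, 1 if JJ; unaffected son III-4: 1/2 if II-2 is Jj, 1 if JJ.
Bayes: P(Jj) = 2/3·1/4 / (2/3·1/4 + 1/3·1) = 1/3.

1/3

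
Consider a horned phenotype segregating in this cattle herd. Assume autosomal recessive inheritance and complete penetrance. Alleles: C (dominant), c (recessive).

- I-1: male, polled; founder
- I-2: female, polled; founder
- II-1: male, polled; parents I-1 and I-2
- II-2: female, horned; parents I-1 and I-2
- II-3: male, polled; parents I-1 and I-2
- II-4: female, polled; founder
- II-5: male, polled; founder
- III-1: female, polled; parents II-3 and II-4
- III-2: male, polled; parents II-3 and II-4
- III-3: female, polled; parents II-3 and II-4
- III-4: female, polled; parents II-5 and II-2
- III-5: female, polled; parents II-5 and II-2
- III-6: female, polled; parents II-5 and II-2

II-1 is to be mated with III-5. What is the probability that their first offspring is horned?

I-1 is polled so carries C and passed c to II-2 (cc), so I-1 is Cc.
I-2 is polled so carries C and passed c to II-2 (cc), so I-2 is Cc.
II-1 is a polled offspring of I-1 (Cc) × I-2 (Cc), whose cross gives 1/4 CC : 1/2 Cc : 1/4 cc; conditioning on being polled, II-1 is CC with probability 1/3, Cc with probability 2/3.
III-5 is polled so carries C and received c from II-2 (cc), so III-5 is Cc.
Summing over parental genotype combinations, P(offspring is horned) = 2/3·1/4 = 1/6.

1/6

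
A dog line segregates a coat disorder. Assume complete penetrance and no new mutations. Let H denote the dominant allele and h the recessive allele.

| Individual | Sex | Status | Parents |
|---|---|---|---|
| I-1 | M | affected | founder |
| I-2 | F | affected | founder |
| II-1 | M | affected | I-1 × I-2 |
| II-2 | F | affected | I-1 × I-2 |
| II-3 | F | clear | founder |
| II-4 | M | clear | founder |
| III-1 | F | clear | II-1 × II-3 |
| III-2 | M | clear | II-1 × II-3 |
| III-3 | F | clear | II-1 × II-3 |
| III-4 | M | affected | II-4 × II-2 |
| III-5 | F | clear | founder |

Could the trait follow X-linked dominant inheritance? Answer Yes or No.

No

Under X-linked dominant, III-1 (clear, female) cannot arise from II-1 (affected) × II-3 (clear).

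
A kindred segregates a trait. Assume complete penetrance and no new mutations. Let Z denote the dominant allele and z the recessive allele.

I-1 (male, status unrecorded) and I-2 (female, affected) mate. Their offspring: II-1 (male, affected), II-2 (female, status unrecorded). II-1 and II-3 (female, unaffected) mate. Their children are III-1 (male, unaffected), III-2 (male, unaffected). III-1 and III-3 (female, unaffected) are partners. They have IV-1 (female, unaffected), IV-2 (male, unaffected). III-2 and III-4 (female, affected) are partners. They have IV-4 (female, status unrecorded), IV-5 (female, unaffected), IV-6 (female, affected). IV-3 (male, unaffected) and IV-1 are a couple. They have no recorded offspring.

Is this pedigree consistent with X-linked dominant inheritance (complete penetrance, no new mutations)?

A consistent assignment under X-linked dominant exists: I-1 X^Z Y, I-2 X^Z X^Z, II-1 X^Z Y, II-2 X^Z X^Z, II-3 X^z X^z, III-1 X^z Y, III-2 X^z Y, III-3 X^z X^z, III-4 X^Z X^z, IV-1 X^z X^z, IV-2 X^z Y, IV-3 X^z Y, IV-4 X^Z X^z, IV-5 X^z X^z, IV-6 X^Z X^z.
In this assignment every recorded phenotype matches its genotype and every non-founder's genotype is obtainable from its parents' genotypes, so the pedigree is consistent.

Yes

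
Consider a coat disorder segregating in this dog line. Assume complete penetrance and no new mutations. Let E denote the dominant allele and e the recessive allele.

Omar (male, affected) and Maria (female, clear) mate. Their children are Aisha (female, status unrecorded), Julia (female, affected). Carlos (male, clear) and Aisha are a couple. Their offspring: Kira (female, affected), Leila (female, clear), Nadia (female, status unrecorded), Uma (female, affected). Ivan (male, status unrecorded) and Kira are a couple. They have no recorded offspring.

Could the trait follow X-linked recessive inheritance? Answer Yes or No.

Under X-linked recessive, Kira (affected, female) cannot arise from Carlos (clear) × Aisha (unrecorded).

No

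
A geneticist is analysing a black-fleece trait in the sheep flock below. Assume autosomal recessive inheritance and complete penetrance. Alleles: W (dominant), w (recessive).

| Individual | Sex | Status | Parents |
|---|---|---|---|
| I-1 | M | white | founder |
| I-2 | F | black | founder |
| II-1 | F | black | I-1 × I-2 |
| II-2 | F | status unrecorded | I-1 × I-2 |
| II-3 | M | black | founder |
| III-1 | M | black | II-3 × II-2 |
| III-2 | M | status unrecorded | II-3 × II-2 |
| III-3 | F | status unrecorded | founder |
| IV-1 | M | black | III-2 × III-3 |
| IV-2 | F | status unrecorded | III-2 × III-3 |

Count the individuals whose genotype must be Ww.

1

Obligate heterozygotes: I-1 is white so carries W and passed w to II-1 (ww), so I-1 is Ww.
Every other individual is either homozygous by phenotype or has at least one consistent homozygous assignment, so the count is 1.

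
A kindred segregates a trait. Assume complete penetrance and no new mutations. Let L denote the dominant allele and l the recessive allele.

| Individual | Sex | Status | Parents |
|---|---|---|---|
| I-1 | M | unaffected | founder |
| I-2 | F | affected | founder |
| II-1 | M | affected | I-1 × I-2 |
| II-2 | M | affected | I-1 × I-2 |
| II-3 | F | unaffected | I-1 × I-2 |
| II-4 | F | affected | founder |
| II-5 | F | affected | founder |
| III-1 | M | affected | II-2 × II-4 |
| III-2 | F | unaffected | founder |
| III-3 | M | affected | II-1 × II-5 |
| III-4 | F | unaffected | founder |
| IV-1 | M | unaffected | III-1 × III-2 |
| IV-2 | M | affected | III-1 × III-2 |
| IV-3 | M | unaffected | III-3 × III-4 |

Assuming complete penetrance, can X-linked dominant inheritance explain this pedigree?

Under X-linked dominant, IV-2 (affected, male) cannot arise from III-1 (affected) × III-2 (unaffected).

No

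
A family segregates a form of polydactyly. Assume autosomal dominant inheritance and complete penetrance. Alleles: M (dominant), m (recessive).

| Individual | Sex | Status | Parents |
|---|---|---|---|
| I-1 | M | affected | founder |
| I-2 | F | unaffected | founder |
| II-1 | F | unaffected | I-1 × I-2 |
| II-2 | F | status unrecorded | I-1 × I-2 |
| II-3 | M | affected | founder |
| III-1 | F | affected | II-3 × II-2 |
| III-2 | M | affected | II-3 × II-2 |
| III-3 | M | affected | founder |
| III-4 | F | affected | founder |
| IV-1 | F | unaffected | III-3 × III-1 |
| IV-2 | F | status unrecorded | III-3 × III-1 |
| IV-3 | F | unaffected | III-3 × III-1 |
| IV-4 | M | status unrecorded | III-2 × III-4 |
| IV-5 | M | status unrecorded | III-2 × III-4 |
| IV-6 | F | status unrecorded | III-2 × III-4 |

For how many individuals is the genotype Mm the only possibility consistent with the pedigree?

3

Obligate heterozygotes: I-1 is affected so carries M and passed m to II-1 (mm), so I-1 is Mm; III-1 is affected so carries M and passed m to IV-1 (mm), so III-1 is Mm; III-3 is affected so carries M and passed m to IV-1 (mm), so III-3 is Mm.
Every other individual is either homozygous by phenotype or has at least one consistent homozygous assignment, so the count is 3.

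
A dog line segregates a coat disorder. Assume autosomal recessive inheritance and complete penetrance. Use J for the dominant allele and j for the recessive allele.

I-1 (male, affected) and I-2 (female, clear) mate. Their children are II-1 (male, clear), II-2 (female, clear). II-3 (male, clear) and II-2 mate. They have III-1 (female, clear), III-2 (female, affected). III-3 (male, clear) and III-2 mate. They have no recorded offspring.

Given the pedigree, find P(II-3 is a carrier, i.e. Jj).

II-3 is clear so carries J and passed j to III-2 (jj), so II-3 is Jj, giving P(Jj) = 1.

1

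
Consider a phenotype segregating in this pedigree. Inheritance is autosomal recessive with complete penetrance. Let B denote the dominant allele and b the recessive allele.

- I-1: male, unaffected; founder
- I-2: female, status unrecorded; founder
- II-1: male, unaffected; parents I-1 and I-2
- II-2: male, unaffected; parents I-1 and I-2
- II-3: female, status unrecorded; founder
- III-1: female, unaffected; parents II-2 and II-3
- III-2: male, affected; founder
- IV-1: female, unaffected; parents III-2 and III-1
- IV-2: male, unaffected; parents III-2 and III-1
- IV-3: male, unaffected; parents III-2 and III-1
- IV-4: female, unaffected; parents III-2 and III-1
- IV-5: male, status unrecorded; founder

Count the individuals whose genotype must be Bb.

4

Obligate heterozygotes: IV-1 is unaffected so carries B and received b from III-2 (bb), so IV-1 is Bb; IV-2 is unaffected so carries B and received b from III-2 (bb), so IV-2 is Bb; IV-3 is unaffected so carries B and received b from III-2 (bb), so IV-3 is Bb; IV-4 is unaffected so carries B and received b from III-2 (bb), so IV-4 is Bb.
Every other individual is either homozygous by phenotype or has at least one consistent homozygous assignment, so the count is 4.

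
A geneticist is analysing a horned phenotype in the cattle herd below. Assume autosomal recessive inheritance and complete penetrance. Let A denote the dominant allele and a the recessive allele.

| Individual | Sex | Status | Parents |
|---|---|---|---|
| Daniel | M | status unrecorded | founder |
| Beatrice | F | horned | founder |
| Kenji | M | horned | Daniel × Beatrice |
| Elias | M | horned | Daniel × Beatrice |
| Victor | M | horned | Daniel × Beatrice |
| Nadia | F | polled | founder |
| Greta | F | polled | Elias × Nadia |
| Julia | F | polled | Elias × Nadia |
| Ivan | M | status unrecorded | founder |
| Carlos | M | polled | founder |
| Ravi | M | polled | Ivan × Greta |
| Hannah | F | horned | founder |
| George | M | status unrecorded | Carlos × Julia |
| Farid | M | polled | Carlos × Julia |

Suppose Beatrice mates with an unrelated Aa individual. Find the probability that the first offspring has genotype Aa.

Beatrice is horned, so Beatrice is aa.
The cross gives 1/2 Aa : 1/2 aa, so P(offspring has genotype Aa) = 1/2.

1/2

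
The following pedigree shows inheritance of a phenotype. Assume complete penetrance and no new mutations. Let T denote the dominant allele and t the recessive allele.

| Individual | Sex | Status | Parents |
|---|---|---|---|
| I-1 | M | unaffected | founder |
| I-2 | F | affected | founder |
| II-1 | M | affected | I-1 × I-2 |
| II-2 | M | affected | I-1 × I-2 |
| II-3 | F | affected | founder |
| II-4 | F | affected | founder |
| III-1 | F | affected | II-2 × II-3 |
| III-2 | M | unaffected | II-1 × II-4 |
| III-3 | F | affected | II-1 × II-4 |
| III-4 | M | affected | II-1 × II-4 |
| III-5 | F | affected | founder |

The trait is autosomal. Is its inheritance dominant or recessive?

dominant

II-1 and II-4 are both affected yet have an unaffected child III-2. Under a recessive model two affected parents are homozygous and every child would be affected, so the trait cannot be recessive.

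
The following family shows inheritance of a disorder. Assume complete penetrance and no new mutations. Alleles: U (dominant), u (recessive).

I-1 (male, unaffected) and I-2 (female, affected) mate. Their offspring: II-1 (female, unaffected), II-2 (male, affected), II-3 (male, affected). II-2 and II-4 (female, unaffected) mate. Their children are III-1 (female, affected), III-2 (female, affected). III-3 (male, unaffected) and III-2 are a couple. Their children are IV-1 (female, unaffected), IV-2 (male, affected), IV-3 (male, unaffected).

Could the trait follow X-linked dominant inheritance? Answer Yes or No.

A consistent assignment under X-linked dominant exists: I-1 X^u Y, I-2 X^U X^u, II-1 X^u X^u, II-2 X^U Y, II-3 X^U Y, II-4 X^u X^u, III-1 X^U X^u, III-2 X^U X^u, III-3 X^u Y, IV-1 X^u X^u, IV-2 X^U Y, IV-3 X^u Y.
In this assignment every recorded phenotype matches its genotype and every non-founder's genotype is obtainable from its parents' genotypes, so the pedigree is consistent.

Yes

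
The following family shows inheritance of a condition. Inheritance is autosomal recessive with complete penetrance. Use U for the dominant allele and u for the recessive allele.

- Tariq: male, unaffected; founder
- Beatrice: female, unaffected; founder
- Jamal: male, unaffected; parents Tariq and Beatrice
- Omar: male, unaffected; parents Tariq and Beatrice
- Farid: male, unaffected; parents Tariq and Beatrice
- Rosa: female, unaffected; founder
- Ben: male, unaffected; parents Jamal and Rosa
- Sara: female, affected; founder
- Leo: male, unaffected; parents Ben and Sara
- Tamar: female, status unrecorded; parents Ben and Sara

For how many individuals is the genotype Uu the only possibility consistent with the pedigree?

Obligate heterozygotes: Leo is unaffected so carries U and received u from Sara (uu), so Leo is Uu.
Every other individual is either homozygous by phenotype or has at least one consistent homozygous assignment, so the count is 1.

1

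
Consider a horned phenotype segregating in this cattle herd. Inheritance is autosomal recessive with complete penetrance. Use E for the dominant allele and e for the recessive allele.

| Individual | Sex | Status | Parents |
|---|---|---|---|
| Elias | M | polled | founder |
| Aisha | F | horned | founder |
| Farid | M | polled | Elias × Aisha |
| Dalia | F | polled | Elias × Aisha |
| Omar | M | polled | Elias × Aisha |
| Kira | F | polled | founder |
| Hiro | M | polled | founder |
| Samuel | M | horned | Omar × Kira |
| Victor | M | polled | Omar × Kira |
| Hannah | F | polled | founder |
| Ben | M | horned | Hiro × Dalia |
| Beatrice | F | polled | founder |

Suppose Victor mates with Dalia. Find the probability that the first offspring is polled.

5/6

Omar is polled so carries E and received e from Aisha (ee), so Omar is Ee.
Kira is polled so carries E and passed e to Samuel (ee), so Kira is Ee.
Victor is a polled offspring of Omar (Ee) × Kira (Ee), whose cross gives 1/4 EE : 1/2 Ee : 1/4 ee; conditioning on being polled, Victor is EE with probability 1/3, Ee with probability 2/3.
Dalia is polled so carries E and received e from Aisha (ee), so Dalia is Ee.
Summing over parental genotype combinations, P(offspring is polled) = 1/3·1 + 2/3·3/4 = 5/6.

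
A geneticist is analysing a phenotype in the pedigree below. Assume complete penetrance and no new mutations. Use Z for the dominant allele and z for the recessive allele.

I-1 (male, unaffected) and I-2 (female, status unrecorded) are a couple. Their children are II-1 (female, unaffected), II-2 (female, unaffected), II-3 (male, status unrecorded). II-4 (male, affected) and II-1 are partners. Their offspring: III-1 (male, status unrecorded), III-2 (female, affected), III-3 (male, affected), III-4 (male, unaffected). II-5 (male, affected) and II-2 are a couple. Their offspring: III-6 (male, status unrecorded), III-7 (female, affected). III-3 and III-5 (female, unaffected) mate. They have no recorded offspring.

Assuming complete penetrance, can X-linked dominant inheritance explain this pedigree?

Under X-linked dominant, III-3 (affected, male) cannot arise from II-4 (affected) × II-1 (unaffected).

No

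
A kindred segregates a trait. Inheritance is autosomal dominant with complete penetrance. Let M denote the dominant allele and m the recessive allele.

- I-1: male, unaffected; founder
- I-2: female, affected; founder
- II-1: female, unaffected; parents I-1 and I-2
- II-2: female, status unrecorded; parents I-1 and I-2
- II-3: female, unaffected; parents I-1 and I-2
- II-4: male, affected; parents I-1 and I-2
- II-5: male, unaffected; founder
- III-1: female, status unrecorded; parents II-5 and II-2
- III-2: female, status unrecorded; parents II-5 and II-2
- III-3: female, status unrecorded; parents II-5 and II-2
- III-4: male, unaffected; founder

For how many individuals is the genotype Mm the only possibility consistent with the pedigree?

Obligate heterozygotes: I-2 is affected so carries M and passed m to II-1 (mm), so I-2 is Mm; II-4 is affected so carries M and received m from I-1 (mm), so II-4 is Mm.
Every other individual is either homozygous by phenotype or has at least one consistent homozygous assignment, so the count is 2.

2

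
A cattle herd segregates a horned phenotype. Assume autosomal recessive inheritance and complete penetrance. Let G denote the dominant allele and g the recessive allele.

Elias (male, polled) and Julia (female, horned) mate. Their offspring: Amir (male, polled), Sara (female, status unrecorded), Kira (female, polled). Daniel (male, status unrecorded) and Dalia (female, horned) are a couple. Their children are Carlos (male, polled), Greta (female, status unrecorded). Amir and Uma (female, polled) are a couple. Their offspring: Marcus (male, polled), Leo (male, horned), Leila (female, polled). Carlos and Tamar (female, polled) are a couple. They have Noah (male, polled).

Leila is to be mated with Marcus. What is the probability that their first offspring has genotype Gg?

4/9

Amir is polled so carries G and received g from Julia (gg), so Amir is Gg.
Uma is polled so carries G and passed g to Leo (gg), so Uma is Gg.
Leila is a polled offspring of Amir (Gg) × Uma (Gg), whose cross gives 1/4 GG : 1/2 Gg : 1/4 gg; conditioning on being polled, Leila is GG with probability 1/3, Gg with probability 2/3.
Marcus is a polled offspring of Amir (Gg) × Uma (Gg), whose cross gives 1/4 GG : 1/2 Gg : 1/4 gg; conditioning on being polled, Marcus is GG with probability 1/3, Gg with probability 2/3.
Summing over parental genotype combinations, P(offspring has genotype Gg) = 2/9·1/2 + 2/9·1/2 + 4/9·1/2 = 4/9.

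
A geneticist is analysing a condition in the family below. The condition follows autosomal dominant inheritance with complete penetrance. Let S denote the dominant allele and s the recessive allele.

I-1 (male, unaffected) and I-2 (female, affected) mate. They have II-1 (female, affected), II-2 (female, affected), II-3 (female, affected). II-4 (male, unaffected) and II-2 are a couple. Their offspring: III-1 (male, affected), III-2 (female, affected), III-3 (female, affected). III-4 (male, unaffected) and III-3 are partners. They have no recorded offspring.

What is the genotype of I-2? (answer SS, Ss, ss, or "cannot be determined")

I-2's phenotype allows SS or Ss, and no parent or child forces a single allele at both positions; consistent genotype assignments exist with I-2 as SS or Ss.

cannot be determined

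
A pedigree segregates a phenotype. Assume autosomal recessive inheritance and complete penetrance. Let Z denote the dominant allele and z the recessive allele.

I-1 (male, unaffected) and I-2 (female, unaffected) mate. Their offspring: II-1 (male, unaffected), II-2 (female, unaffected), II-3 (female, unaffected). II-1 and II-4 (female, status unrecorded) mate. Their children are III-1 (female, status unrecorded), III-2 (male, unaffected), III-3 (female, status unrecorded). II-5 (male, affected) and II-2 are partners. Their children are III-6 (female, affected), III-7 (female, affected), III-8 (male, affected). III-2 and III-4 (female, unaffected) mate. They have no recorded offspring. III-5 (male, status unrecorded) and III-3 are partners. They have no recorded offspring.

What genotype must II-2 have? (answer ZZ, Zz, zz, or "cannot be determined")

From phenotype alone, II-2 is ZZ or Zz.
II-2 is unaffected so carries Z and passed z to III-6 (zz), so II-2 is Zz.

Zz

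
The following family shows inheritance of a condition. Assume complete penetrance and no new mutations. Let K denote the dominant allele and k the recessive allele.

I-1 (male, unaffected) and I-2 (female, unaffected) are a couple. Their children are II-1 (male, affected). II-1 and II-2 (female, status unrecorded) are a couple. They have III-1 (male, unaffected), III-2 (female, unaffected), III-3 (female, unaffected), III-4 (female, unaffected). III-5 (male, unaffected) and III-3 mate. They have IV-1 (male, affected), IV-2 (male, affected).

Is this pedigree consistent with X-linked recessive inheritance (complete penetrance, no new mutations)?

A consistent assignment under X-linked recessive exists: I-1 X^K Y, I-2 X^K X^k, II-1 X^k Y, II-2 X^K X^K, III-1 X^K Y, III-2 X^K X^k, III-3 X^K X^k, III-4 X^K X^k, III-5 X^K Y, IV-1 X^k Y, IV-2 X^k Y.
In this assignment every recorded phenotype matches its genotype and every non-founder's genotype is obtainable from its parents' genotypes, so the pedigree is consistent.

Yes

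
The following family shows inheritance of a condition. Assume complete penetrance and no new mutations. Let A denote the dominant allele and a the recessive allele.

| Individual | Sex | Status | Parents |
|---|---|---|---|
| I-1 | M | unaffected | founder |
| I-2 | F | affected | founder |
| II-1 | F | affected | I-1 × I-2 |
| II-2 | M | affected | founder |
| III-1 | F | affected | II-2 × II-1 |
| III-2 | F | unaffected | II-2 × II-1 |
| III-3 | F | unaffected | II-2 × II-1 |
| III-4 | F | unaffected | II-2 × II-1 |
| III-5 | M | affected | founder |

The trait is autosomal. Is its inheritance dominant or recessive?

II-2 and II-1 are both affected yet have an unaffected child III-2. Under a recessive model two affected parents are homozygous and every child would be affected, so the trait cannot be recessive.

dominant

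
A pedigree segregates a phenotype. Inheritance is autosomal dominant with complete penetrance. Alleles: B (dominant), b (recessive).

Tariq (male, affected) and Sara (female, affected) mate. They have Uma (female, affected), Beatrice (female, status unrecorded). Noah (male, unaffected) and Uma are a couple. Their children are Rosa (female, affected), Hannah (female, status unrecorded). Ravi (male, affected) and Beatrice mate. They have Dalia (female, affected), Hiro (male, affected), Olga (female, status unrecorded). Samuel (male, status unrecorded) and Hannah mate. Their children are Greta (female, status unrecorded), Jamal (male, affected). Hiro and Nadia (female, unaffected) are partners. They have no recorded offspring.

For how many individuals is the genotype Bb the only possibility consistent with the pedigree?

1

Obligate heterozygotes: Rosa is affected so carries B and received b from Noah (bb), so Rosa is Bb.
Every other individual is either homozygous by phenotype or has at least one consistent homozygous assignment, so the count is 1.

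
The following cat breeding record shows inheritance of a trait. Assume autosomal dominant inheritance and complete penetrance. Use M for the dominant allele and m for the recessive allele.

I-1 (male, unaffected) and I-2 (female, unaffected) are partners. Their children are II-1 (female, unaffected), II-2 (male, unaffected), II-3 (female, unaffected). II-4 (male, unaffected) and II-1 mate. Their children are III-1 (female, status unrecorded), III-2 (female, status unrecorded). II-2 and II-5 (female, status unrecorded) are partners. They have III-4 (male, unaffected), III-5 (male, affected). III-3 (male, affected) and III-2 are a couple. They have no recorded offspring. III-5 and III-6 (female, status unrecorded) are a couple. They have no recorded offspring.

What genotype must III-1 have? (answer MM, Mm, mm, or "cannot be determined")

From phenotype alone, III-1 is MM or Mm or mm.
III-1 received m from II-4 (mm) and received m from II-1 (mm), so III-1 is mm.

mm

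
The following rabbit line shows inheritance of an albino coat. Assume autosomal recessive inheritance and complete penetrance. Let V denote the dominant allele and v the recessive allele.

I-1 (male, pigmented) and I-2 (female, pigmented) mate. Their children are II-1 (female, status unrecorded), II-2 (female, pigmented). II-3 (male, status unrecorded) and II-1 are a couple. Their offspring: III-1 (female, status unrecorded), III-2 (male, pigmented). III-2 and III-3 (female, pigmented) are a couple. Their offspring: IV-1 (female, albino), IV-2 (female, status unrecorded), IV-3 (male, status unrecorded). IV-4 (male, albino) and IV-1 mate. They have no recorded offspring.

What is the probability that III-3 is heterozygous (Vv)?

1

III-3 is pigmented so carries V and passed v to IV-1 (vv), so III-3 is Vv, giving P(Vv) = 1.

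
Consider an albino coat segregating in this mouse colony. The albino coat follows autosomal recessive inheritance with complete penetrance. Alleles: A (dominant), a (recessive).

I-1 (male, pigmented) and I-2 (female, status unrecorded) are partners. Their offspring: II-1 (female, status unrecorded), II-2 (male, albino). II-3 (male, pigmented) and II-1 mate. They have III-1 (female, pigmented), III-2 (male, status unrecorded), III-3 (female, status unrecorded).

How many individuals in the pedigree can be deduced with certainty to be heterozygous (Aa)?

1

Obligate heterozygotes: I-1 is pigmented so carries A and passed a to II-2 (aa), so I-1 is Aa.
Every other individual is either homozygous by phenotype or has at least one consistent homozygous assignment, so the count is 1.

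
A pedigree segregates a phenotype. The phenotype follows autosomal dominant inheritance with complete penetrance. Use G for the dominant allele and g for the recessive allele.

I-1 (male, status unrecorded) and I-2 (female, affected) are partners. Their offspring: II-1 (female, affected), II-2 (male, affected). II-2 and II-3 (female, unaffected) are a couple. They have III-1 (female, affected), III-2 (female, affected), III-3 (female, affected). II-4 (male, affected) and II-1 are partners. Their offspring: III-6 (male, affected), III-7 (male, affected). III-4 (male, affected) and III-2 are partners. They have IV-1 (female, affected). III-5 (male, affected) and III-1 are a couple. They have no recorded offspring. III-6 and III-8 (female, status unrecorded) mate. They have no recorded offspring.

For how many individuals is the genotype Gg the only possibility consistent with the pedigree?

3

Obligate heterozygotes: III-1 is affected so carries G and received g from II-3 (gg), so III-1 is Gg; III-2 is affected so carries G and received g from II-3 (gg), so III-2 is Gg; III-3 is affected so carries G and received g from II-3 (gg), so III-3 is Gg.
Every other individual is either homozygous by phenotype or has at least one consistent homozygous assignment, so the count is 3.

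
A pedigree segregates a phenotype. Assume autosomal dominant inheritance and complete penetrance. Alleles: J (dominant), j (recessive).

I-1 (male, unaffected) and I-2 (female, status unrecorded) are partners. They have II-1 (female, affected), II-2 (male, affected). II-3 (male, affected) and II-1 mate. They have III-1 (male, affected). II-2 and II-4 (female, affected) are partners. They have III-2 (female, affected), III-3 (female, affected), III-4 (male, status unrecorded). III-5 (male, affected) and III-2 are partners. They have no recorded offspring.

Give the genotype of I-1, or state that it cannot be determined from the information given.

jj

I-1 is unaffected, so I-1 is jj.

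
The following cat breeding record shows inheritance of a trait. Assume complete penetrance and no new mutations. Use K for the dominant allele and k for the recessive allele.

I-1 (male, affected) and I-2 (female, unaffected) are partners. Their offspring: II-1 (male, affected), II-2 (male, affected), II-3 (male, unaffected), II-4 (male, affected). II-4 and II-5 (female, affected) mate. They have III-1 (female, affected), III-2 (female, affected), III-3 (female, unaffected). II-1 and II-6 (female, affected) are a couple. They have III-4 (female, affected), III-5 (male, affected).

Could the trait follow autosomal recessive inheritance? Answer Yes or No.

No

Under autosomal recessive, III-3 (unaffected, female) cannot arise from II-4 (affected) × II-5 (affected).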